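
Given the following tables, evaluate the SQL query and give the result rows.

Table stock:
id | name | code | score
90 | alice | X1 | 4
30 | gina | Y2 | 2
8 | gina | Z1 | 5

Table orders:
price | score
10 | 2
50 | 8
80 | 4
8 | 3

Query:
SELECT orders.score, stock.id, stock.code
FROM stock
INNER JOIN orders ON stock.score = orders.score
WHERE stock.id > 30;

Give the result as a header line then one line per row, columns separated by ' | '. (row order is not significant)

After JOIN orders (2 rows):
stock.id | stock.name | stock.code | stock.score | orders.price | orders.score
90 | alice | X1 | 4 | 80 | 4
30 | gina | Y2 | 2 | 10 | 2
After WHERE (1 rows):
stock.id | stock.name | stock.code | stock.score | orders.price | orders.score
90 | alice | X1 | 4 | 80 | 4
After SELECT (1 rows):
orders.score | stock.id | stock.code
4 | 90 | X1

== RESULT ==
orders.score | stock.id | stock.code
4 | 90 | X1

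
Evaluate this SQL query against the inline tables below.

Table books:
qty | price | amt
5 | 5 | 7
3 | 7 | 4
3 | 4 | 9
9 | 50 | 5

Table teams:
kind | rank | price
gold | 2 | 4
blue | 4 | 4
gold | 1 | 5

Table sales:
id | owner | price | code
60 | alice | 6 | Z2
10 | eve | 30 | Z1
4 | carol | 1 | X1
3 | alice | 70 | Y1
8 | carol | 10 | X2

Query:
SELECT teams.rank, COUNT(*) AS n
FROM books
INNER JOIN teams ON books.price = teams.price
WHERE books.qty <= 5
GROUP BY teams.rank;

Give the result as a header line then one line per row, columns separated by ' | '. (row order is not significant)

== RESULT ==
teams.rank | n
1 | 1
2 | 1
4 | 1

Derivation:
After JOIN teams (3 rows):
books.qty | books.price | books.amt | teams.kind | teams.rank | teams.price
5 | 5 | 7 | gold | 1 | 5
3 | 4 | 9 | gold | 2 | 4
3 | 4 | 9 | blue | 4 | 4
After WHERE (3 rows):
books.qty | books.price | books.amt | teams.kind | teams.rank | teams.price
5 | 5 | 7 | gold | 1 | 5
3 | 4 | 9 | gold | 2 | 4
3 | 4 | 9 | blue | 4 | 4
After GROUP BY (3 rows):
teams.rank | n
1 | 1
2 | 1
4 | 1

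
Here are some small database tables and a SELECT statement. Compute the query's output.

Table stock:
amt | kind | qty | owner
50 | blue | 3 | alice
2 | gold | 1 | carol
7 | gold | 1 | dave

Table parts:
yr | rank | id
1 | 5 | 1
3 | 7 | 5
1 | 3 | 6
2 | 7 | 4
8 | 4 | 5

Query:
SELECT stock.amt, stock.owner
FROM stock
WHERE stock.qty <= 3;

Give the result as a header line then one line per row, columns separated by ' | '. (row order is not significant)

== RESULT ==
stock.amt | stock.owner
50 | alice
2 | carol
7 | dave

Derivation:
After WHERE (3 rows):
stock.amt | stock.kind | stock.qty | stock.owner
50 | blue | 3 | alice
2 | gold | 1 | carol
7 | gold | 1 | dave
After SELECT (3 rows):
stock.amt | stock.owner
50 | alice
2 | carol
7 | dave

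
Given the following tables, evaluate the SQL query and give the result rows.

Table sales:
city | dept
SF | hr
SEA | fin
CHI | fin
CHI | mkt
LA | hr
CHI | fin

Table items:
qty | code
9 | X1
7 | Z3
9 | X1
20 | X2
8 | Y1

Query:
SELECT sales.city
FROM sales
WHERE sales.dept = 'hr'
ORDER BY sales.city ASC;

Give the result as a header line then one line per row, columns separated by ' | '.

After WHERE (2 rows):
sales.city | sales.dept
SF | hr
LA | hr
After SELECT (2 rows):
sales.city
SF
LA
After ORDER BY (2 rows):
sales.city
LA
SF

== RESULT ==
sales.city
LA
SF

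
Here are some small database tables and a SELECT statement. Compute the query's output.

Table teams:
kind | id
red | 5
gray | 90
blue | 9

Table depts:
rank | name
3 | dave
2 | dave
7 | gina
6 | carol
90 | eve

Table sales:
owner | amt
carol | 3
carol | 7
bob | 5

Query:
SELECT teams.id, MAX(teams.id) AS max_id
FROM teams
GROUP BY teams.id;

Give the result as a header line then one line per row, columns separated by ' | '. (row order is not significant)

== RESULT ==
teams.id | max_id
5 | 5
90 | 90
9 | 9

Derivation:
After GROUP BY (3 rows):
teams.id | max_id
5 | 5
90 | 90
9 | 9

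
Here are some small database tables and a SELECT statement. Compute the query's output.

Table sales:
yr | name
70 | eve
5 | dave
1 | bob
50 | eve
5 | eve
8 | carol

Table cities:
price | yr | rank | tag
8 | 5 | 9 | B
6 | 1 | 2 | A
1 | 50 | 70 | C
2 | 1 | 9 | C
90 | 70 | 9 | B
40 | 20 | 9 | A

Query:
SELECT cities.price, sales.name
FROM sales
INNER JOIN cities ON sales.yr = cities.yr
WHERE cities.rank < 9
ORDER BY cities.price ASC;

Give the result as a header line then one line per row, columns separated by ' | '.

After JOIN cities (6 rows):
sales.yr | sales.name | cities.price | cities.yr | cities.rank | cities.tag
70 | eve | 90 | 70 | 9 | B
5 | dave | 8 | 5 | 9 | B
1 | bob | 6 | 1 | 2 | A
1 | bob | 2 | 1 | 9 | C
50 | eve | 1 | 50 | 70 | C
5 | eve | 8 | 5 | 9 | B
After WHERE (1 rows):
sales.yr | sales.name | cities.price | cities.yr | cities.rank | cities.tag
1 | bob | 6 | 1 | 2 | A
After SELECT (1 rows):
cities.price | sales.name
6 | bob
After ORDER BY (1 rows):
cities.price | sales.name
6 | bob

== RESULT ==
cities.price | sales.name
6 | bob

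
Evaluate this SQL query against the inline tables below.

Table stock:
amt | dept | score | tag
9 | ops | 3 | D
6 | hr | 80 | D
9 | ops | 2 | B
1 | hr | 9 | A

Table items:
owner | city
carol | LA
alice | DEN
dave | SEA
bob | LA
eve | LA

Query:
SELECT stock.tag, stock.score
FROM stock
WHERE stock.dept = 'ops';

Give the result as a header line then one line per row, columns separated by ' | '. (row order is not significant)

After WHERE (2 rows):
stock.amt | stock.dept | stock.score | stock.tag
9 | ops | 3 | D
9 | ops | 2 | B
After SELECT (2 rows):
stock.tag | stock.score
D | 3
B | 2

== RESULT ==
stock.tag | stock.score
D | 3
B | 2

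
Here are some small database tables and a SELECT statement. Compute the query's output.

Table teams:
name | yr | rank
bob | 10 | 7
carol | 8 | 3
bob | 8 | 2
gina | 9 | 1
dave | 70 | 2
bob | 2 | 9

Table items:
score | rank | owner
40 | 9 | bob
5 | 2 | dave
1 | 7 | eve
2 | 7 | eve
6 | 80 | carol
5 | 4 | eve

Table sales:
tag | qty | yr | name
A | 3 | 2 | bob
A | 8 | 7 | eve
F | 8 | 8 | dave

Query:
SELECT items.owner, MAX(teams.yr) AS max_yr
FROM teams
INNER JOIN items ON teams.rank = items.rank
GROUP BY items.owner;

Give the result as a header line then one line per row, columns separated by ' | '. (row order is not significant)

After JOIN items (5 rows):
teams.name | teams.yr | teams.rank | items.score | items.rank | items.owner
bob | 10 | 7 | 1 | 7 | eve
bob | 10 | 7 | 2 | 7 | eve
bob | 8 | 2 | 5 | 2 | dave
dave | 70 | 2 | 5 | 2 | dave
bob | 2 | 9 | 40 | 9 | bob
After GROUP BY (3 rows):
items.owner | max_yr
eve | 10
dave | 70
bob | 2

== RESULT ==
items.owner | max_yr
eve | 10
dave | 70
bob | 2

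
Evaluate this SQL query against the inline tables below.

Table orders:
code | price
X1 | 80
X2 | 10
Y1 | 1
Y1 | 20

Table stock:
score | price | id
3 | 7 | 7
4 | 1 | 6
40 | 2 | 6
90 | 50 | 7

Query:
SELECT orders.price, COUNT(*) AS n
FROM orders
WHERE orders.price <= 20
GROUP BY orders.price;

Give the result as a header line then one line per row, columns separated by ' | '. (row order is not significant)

== RESULT ==
orders.price | n
10 | 1
1 | 1
20 | 1

Derivation:
After WHERE (3 rows):
orders.code | orders.price
X2 | 10
Y1 | 1
Y1 | 20
After GROUP BY (3 rows):
orders.price | n
10 | 1
1 | 1
20 | 1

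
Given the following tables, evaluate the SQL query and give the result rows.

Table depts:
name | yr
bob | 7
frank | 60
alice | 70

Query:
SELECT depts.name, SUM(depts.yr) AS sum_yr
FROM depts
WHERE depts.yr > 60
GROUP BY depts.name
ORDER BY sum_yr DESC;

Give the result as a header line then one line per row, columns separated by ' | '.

After WHERE (1 rows):
depts.name | depts.yr
alice | 70
After GROUP BY (1 rows):
depts.name | sum_yr
alice | 70
After ORDER BY (1 rows):
depts.name | sum_yr
alice | 70

== RESULT ==
depts.name | sum_yr
alice | 70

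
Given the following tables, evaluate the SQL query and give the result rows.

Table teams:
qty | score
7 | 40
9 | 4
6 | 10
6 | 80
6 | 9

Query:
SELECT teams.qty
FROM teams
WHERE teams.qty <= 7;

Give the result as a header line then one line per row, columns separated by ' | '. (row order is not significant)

== RESULT ==
teams.qty
7
6
6
6

Derivation:
After WHERE (4 rows):
teams.qty | teams.score
7 | 40
6 | 10
6 | 80
6 | 9
After SELECT (4 rows):
teams.qty
7
6
6
6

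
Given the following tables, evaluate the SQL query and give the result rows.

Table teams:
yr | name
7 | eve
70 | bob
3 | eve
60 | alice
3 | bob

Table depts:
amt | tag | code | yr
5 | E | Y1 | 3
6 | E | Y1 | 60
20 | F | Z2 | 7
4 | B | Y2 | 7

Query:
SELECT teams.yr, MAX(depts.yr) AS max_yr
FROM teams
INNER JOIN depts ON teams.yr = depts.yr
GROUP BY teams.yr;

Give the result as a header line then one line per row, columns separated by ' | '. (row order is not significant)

After JOIN depts (5 rows):
teams.yr | teams.name | depts.amt | depts.tag | depts.code | depts.yr
7 | eve | 20 | F | Z2 | 7
7 | eve | 4 | B | Y2 | 7
3 | eve | 5 | E | Y1 | 3
60 | alice | 6 | E | Y1 | 60
3 | bob | 5 | E | Y1 | 3
After GROUP BY (3 rows):
teams.yr | max_yr
7 | 7
3 | 3
60 | 60

== RESULT ==
teams.yr | max_yr
7 | 7
3 | 3
60 | 60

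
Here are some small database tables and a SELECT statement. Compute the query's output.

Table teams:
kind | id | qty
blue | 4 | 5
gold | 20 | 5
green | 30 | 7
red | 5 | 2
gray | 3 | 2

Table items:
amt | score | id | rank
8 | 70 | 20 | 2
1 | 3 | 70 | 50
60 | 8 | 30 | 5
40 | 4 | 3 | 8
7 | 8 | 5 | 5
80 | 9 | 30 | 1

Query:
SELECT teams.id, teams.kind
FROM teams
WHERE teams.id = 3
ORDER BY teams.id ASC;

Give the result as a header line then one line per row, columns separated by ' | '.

== RESULT ==
teams.id | teams.kind
3 | gray

Derivation:
After WHERE (1 rows):
teams.kind | teams.id | teams.qty
gray | 3 | 2
After SELECT (1 rows):
teams.id | teams.kind
3 | gray
After ORDER BY (1 rows):
teams.id | teams.kind
3 | gray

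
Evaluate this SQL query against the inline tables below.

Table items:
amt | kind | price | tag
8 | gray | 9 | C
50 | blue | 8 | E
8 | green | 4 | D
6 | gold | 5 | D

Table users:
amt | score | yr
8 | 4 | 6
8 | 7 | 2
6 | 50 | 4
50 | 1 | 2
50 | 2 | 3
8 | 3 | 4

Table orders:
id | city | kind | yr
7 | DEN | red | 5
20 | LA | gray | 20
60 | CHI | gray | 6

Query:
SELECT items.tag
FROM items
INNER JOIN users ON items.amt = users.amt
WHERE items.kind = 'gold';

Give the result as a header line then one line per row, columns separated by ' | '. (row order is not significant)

== RESULT ==
items.tag
D

Derivation:
After JOIN users (9 rows):
items.amt | items.kind | items.price | items.tag | users.amt | users.score | users.yr
8 | gray | 9 | C | 8 | 4 | 6
8 | gray | 9 | C | 8 | 7 | 2
8 | gray | 9 | C | 8 | 3 | 4
50 | blue | 8 | E | 50 | 1 | 2
50 | blue | 8 | E | 50 | 2 | 3
8 | green | 4 | D | 8 | 4 | 6
8 | green | 4 | D | 8 | 7 | 2
8 | green | 4 | D | 8 | 3 | 4
6 | gold | 5 | D | 6 | 50 | 4
After WHERE (1 rows):
items.amt | items.kind | items.price | items.tag | users.amt | users.score | users.yr
6 | gold | 5 | D | 6 | 50 | 4
After SELECT (1 rows):
items.tag
D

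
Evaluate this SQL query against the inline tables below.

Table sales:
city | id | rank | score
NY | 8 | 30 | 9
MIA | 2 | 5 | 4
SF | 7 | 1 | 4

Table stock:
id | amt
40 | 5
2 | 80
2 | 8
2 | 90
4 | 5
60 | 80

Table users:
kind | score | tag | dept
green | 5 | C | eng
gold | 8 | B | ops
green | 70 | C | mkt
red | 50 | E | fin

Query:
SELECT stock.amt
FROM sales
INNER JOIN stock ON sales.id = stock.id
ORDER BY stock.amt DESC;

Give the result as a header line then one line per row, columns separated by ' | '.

After JOIN stock (3 rows):
sales.city | sales.id | sales.rank | sales.score | stock.id | stock.amt
MIA | 2 | 5 | 4 | 2 | 80
MIA | 2 | 5 | 4 | 2 | 8
MIA | 2 | 5 | 4 | 2 | 90
After SELECT (3 rows):
stock.amt
80
8
90
After ORDER BY (3 rows):
stock.amt
90
80
8

== RESULT ==
stock.amt
90
80
8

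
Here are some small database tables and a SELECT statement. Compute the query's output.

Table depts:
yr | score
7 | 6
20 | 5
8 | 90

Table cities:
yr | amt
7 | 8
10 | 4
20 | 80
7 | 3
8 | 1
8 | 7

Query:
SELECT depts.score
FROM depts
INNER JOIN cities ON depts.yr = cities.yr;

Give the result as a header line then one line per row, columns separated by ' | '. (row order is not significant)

After JOIN cities (5 rows):
depts.yr | depts.score | cities.yr | cities.amt
7 | 6 | 7 | 8
7 | 6 | 7 | 3
20 | 5 | 20 | 80
8 | 90 | 8 | 1
8 | 90 | 8 | 7
After SELECT (5 rows):
depts.score
6
6
5
90
90

== RESULT ==
depts.score
6
6
5
90
90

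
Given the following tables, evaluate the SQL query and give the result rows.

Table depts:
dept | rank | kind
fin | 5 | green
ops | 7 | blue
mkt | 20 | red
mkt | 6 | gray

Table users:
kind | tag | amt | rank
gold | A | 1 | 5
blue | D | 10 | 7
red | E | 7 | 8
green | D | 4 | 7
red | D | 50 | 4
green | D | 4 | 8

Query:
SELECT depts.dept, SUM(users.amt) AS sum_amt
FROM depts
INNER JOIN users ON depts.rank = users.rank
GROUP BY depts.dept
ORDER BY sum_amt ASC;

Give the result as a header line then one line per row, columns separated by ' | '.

After JOIN users (3 rows):
depts.dept | depts.rank | depts.kind | users.kind | users.tag | users.amt | users.rank
fin | 5 | green | gold | A | 1 | 5
ops | 7 | blue | blue | D | 10 | 7
ops | 7 | blue | green | D | 4 | 7
After GROUP BY (2 rows):
depts.dept | sum_amt
fin | 1
ops | 14
After ORDER BY (2 rows):
depts.dept | sum_amt
fin | 1
ops | 14

== RESULT ==
depts.dept | sum_amt
fin | 1
ops | 14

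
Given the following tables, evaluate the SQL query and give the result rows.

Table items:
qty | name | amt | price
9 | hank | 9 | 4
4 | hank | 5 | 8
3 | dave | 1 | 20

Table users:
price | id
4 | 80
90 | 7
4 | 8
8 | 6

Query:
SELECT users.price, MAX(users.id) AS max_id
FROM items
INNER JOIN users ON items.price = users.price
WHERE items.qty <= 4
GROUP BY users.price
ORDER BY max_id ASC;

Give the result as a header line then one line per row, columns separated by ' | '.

After JOIN users (3 rows):
items.qty | items.name | items.amt | items.price | users.price | users.id
9 | hank | 9 | 4 | 4 | 80
9 | hank | 9 | 4 | 4 | 8
4 | hank | 5 | 8 | 8 | 6
After WHERE (1 rows):
items.qty | items.name | items.amt | items.price | users.price | users.id
4 | hank | 5 | 8 | 8 | 6
After GROUP BY (1 rows):
users.price | max_id
8 | 6
After ORDER BY (1 rows):
users.price | max_id
8 | 6

== RESULT ==
users.price | max_id
8 | 6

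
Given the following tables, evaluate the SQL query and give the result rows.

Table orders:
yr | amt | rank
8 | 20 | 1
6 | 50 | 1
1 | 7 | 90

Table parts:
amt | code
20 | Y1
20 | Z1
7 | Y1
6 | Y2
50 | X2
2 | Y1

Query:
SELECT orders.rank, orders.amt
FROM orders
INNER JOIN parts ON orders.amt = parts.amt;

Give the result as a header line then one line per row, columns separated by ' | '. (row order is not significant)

== RESULT ==
orders.rank | orders.amt
1 | 20
1 | 20
1 | 50
90 | 7

Derivation:
After JOIN parts (4 rows):
orders.yr | orders.amt | orders.rank | parts.amt | parts.code
8 | 20 | 1 | 20 | Y1
8 | 20 | 1 | 20 | Z1
6 | 50 | 1 | 50 | X2
1 | 7 | 90 | 7 | Y1
After SELECT (4 rows):
orders.rank | orders.amt
1 | 20
1 | 20
1 | 50
90 | 7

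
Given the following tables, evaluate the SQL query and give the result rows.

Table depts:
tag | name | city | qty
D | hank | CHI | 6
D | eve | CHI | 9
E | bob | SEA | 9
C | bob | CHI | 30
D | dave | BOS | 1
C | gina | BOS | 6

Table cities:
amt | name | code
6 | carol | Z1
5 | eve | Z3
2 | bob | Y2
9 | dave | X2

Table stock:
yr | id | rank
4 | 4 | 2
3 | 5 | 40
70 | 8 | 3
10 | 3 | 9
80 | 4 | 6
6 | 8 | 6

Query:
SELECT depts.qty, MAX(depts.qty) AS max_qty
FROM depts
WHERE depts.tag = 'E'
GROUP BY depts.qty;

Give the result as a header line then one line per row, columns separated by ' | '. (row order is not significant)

After WHERE (1 rows):
depts.tag | depts.name | depts.city | depts.qty
E | bob | SEA | 9
After GROUP BY (1 rows):
depts.qty | max_qty
9 | 9

== RESULT ==
depts.qty | max_qty
9 | 9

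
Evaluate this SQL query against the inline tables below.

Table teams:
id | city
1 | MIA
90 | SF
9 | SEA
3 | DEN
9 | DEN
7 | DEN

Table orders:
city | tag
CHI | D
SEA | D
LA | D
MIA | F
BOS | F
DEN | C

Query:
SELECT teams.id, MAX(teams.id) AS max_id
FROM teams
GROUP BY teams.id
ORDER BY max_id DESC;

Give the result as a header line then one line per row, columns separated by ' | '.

== RESULT ==
teams.id | max_id
90 | 90
9 | 9
7 | 7
3 | 3
1 | 1

Derivation:
After GROUP BY (5 rows):
teams.id | max_id
1 | 1
90 | 90
9 | 9
3 | 3
7 | 7
After ORDER BY (5 rows):
teams.id | max_id
90 | 90
9 | 9
7 | 7
3 | 3
1 | 1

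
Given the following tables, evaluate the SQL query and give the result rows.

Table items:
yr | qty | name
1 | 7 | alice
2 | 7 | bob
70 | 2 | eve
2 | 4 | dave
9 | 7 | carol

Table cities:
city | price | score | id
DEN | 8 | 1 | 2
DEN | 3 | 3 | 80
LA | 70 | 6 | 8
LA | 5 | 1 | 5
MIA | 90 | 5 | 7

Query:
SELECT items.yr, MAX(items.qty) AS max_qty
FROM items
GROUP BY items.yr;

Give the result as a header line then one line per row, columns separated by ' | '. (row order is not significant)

After GROUP BY (4 rows):
items.yr | max_qty
1 | 7
2 | 7
70 | 2
9 | 7

== RESULT ==
items.yr | max_qty
1 | 7
2 | 7
70 | 2
9 | 7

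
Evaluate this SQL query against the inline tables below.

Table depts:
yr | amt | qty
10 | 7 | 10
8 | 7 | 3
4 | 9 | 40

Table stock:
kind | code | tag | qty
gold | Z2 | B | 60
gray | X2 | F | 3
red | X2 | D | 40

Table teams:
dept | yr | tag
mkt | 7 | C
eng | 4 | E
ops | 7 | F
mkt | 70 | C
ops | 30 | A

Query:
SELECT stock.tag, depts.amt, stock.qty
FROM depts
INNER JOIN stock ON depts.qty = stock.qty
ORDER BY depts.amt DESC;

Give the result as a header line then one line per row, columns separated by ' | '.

== RESULT ==
stock.tag | depts.amt | stock.qty
D | 9 | 40
F | 7 | 3

Derivation:
After JOIN stock (2 rows):
depts.yr | depts.amt | depts.qty | stock.kind | stock.code | stock.tag | stock.qty
8 | 7 | 3 | gray | X2 | F | 3
4 | 9 | 40 | red | X2 | D | 40
After SELECT (2 rows):
stock.tag | depts.amt | stock.qty
F | 7 | 3
D | 9 | 40
After ORDER BY (2 rows):
stock.tag | depts.amt | stock.qty
D | 9 | 40
F | 7 | 3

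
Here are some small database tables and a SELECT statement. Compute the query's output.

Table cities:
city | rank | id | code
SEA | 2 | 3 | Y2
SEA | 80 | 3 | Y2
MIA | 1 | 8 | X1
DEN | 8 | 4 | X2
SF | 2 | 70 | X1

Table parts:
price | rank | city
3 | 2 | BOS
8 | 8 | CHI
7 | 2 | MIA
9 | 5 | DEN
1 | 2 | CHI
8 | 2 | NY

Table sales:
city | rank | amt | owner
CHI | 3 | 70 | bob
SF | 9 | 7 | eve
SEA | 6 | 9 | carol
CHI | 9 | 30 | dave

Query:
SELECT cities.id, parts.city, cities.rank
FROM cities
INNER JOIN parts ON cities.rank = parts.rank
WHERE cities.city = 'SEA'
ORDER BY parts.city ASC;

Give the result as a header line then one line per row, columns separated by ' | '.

After JOIN parts (9 rows):
cities.city | cities.rank | cities.id | cities.code | parts.price | parts.rank | parts.city
SEA | 2 | 3 | Y2 | 3 | 2 | BOS
SEA | 2 | 3 | Y2 | 7 | 2 | MIA
SEA | 2 | 3 | Y2 | 1 | 2 | CHI
SEA | 2 | 3 | Y2 | 8 | 2 | NY
DEN | 8 | 4 | X2 | 8 | 8 | CHI
SF | 2 | 70 | X1 | 3 | 2 | BOS
SF | 2 | 70 | X1 | 7 | 2 | MIA
SF | 2 | 70 | X1 | 1 | 2 | CHI
SF | 2 | 70 | X1 | 8 | 2 | NY
After WHERE (4 rows):
cities.city | cities.rank | cities.id | cities.code | parts.price | parts.rank | parts.city
SEA | 2 | 3 | Y2 | 3 | 2 | BOS
SEA | 2 | 3 | Y2 | 7 | 2 | MIA
SEA | 2 | 3 | Y2 | 1 | 2 | CHI
SEA | 2 | 3 | Y2 | 8 | 2 | NY
After SELECT (4 rows):
cities.id | parts.city | cities.rank
3 | BOS | 2
3 | MIA | 2
3 | CHI | 2
3 | NY | 2
After ORDER BY (4 rows):
cities.id | parts.city | cities.rank
3 | BOS | 2
3 | CHI | 2
3 | MIA | 2
3 | NY | 2

== RESULT ==
cities.id | parts.city | cities.rank
3 | BOS | 2
3 | CHI | 2
3 | MIA | 2
3 | NY | 2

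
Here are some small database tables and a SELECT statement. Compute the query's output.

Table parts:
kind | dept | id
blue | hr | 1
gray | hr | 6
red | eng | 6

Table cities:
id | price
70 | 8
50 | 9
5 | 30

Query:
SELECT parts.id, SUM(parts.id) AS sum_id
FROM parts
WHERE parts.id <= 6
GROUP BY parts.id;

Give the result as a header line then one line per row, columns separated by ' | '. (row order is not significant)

== RESULT ==
parts.id | sum_id
1 | 1
6 | 12

Derivation:
After WHERE (3 rows):
parts.kind | parts.dept | parts.id
blue | hr | 1
gray | hr | 6
red | eng | 6
After GROUP BY (2 rows):
parts.id | sum_id
1 | 1
6 | 12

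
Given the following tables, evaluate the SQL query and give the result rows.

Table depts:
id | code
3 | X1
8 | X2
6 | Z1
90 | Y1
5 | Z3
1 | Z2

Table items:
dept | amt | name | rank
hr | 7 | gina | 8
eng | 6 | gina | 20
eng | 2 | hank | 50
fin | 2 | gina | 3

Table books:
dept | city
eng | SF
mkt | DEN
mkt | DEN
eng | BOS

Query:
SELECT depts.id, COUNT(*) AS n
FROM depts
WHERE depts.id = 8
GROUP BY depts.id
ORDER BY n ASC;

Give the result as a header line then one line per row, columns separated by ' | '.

== RESULT ==
depts.id | n
8 | 1

Derivation:
After WHERE (1 rows):
depts.id | depts.code
8 | X2
After GROUP BY (1 rows):
depts.id | n
8 | 1
After ORDER BY (1 rows):
depts.id | n
8 | 1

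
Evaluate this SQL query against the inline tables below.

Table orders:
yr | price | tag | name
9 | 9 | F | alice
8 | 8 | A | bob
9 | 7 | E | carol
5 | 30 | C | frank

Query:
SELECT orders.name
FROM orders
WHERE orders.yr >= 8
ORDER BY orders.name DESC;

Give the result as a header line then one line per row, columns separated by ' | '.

After WHERE (3 rows):
orders.yr | orders.price | orders.tag | orders.name
9 | 9 | F | alice
8 | 8 | A | bob
9 | 7 | E | carol
After SELECT (3 rows):
orders.name
alice
bob
carol
After ORDER BY (3 rows):
orders.name
carol
bob
alice

== RESULT ==
orders.name
carol
bob
alice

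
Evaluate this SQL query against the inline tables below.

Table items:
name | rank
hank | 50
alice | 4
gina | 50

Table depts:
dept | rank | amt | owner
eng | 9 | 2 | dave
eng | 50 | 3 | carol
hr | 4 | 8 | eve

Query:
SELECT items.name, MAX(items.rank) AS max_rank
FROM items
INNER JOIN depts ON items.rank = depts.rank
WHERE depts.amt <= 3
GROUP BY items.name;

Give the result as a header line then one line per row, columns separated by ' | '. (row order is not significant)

== RESULT ==
items.name | max_rank
hank | 50
gina | 50

Derivation:
After JOIN depts (3 rows):
items.name | items.rank | depts.dept | depts.rank | depts.amt | depts.owner
hank | 50 | eng | 50 | 3 | carol
alice | 4 | hr | 4 | 8 | eve
gina | 50 | eng | 50 | 3 | carol
After WHERE (2 rows):
items.name | items.rank | depts.dept | depts.rank | depts.amt | depts.owner
hank | 50 | eng | 50 | 3 | carol
gina | 50 | eng | 50 | 3 | carol
After GROUP BY (2 rows):
items.name | max_rank
hank | 50
gina | 50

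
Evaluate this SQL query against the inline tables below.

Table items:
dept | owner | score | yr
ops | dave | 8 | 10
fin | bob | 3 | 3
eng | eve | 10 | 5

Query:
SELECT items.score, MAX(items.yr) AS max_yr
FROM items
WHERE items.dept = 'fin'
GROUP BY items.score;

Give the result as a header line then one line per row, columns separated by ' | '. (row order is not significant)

== RESULT ==
items.score | max_yr
3 | 3

Derivation:
After WHERE (1 rows):
items.dept | items.owner | items.score | items.yr
fin | bob | 3 | 3
After GROUP BY (1 rows):
items.score | max_yr
3 | 3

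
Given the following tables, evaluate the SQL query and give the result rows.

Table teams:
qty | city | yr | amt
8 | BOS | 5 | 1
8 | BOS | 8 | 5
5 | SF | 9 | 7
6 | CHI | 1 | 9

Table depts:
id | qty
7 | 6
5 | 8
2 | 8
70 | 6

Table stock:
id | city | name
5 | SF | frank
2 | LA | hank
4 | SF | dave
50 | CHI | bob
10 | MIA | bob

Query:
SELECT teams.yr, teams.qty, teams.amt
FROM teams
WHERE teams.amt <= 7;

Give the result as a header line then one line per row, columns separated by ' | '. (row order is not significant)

After WHERE (3 rows):
teams.qty | teams.city | teams.yr | teams.amt
8 | BOS | 5 | 1
8 | BOS | 8 | 5
5 | SF | 9 | 7
After SELECT (3 rows):
teams.yr | teams.qty | teams.amt
5 | 8 | 1
8 | 8 | 5
9 | 5 | 7

== RESULT ==
teams.yr | teams.qty | teams.amt
5 | 8 | 1
8 | 8 | 5
9 | 5 | 7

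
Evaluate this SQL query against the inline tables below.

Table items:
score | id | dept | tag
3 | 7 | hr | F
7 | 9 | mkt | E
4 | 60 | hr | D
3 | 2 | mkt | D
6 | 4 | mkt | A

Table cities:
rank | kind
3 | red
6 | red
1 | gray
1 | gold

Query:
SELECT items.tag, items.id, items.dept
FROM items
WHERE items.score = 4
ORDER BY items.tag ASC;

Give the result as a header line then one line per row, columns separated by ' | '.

== RESULT ==
items.tag | items.id | items.dept
D | 60 | hr

Derivation:
After WHERE (1 rows):
items.score | items.id | items.dept | items.tag
4 | 60 | hr | D
After SELECT (1 rows):
items.tag | items.id | items.dept
D | 60 | hr
After ORDER BY (1 rows):
items.tag | items.id | items.dept
D | 60 | hr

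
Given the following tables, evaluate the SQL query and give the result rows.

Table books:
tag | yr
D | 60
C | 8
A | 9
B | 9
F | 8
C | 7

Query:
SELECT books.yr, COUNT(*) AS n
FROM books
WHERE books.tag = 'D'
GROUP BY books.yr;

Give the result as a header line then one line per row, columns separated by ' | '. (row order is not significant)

== RESULT ==
books.yr | n
60 | 1

Derivation:
After WHERE (1 rows):
books.tag | books.yr
D | 60
After GROUP BY (1 rows):
books.yr | n
60 | 1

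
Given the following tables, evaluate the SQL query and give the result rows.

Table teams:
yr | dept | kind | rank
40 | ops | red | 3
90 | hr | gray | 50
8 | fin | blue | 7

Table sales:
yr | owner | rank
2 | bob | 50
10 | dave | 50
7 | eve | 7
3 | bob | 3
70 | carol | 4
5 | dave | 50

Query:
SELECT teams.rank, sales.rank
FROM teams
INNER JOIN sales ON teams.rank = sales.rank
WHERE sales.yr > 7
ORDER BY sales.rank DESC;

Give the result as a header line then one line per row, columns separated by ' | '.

After JOIN sales (5 rows):
teams.yr | teams.dept | teams.kind | teams.rank | sales.yr | sales.owner | sales.rank
40 | ops | red | 3 | 3 | bob | 3
90 | hr | gray | 50 | 2 | bob | 50
90 | hr | gray | 50 | 10 | dave | 50
90 | hr | gray | 50 | 5 | dave | 50
8 | fin | blue | 7 | 7 | eve | 7
After WHERE (1 rows):
teams.yr | teams.dept | teams.kind | teams.rank | sales.yr | sales.owner | sales.rank
90 | hr | gray | 50 | 10 | dave | 50
After SELECT (1 rows):
teams.rank | sales.rank
50 | 50
After ORDER BY (1 rows):
teams.rank | sales.rank
50 | 50

== RESULT ==
teams.rank | sales.rank
50 | 50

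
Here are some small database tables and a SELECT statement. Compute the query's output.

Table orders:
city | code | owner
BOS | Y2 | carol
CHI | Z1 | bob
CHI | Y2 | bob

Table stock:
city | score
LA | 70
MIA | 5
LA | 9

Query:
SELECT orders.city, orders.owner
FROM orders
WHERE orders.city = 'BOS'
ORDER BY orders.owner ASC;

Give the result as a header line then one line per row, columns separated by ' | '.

After WHERE (1 rows):
orders.city | orders.code | orders.owner
BOS | Y2 | carol
After SELECT (1 rows):
orders.city | orders.owner
BOS | carol
After ORDER BY (1 rows):
orders.city | orders.owner
BOS | carol

== RESULT ==
orders.city | orders.owner
BOS | carol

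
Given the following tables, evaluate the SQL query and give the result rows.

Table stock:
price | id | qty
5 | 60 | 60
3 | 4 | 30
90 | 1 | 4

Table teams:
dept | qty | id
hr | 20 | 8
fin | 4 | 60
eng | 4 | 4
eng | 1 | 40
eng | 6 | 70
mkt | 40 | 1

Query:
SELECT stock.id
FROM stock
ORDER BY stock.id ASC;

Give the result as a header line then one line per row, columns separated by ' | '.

== RESULT ==
stock.id
1
4
60

Derivation:
After SELECT (3 rows):
stock.id
60
4
1
After ORDER BY (3 rows):
stock.id
1
4
60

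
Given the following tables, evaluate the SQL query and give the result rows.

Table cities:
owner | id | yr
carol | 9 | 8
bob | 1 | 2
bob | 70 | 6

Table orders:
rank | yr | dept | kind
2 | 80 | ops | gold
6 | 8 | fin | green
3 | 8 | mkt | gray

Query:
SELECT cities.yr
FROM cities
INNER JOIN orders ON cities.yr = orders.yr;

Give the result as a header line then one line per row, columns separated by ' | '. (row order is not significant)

After JOIN orders (2 rows):
cities.owner | cities.id | cities.yr | orders.rank | orders.yr | orders.dept | orders.kind
carol | 9 | 8 | 6 | 8 | fin | green
carol | 9 | 8 | 3 | 8 | mkt | gray
After SELECT (2 rows):
cities.yr
8
8

== RESULT ==
cities.yr
8
8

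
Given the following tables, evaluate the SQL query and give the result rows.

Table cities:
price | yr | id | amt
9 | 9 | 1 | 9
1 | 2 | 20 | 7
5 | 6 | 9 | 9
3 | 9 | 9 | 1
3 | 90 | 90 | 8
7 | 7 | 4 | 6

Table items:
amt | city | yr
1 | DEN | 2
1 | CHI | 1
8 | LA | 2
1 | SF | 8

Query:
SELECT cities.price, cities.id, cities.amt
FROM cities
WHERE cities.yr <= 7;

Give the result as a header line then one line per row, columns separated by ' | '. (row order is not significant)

== RESULT ==
cities.price | cities.id | cities.amt
1 | 20 | 7
5 | 9 | 9
7 | 4 | 6

Derivation:
After WHERE (3 rows):
cities.price | cities.yr | cities.id | cities.amt
1 | 2 | 20 | 7
5 | 6 | 9 | 9
7 | 7 | 4 | 6
After SELECT (3 rows):
cities.price | cities.id | cities.amt
1 | 20 | 7
5 | 9 | 9
7 | 4 | 6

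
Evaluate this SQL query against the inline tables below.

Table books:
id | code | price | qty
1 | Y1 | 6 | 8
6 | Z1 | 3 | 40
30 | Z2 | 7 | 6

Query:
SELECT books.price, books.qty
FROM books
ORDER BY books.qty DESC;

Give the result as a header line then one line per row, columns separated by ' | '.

After SELECT (3 rows):
books.price | books.qty
6 | 8
3 | 40
7 | 6
After ORDER BY (3 rows):
books.price | books.qty
3 | 40
6 | 8
7 | 6

== RESULT ==
books.price | books.qty
3 | 40
6 | 8
7 | 6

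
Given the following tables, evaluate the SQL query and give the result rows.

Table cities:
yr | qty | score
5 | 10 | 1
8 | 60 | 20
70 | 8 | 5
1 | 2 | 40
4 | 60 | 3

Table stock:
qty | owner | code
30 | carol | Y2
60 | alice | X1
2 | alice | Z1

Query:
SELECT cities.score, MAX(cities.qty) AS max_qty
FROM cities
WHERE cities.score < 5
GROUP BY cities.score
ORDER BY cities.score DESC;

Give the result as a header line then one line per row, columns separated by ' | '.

After WHERE (2 rows):
cities.yr | cities.qty | cities.score
5 | 10 | 1
4 | 60 | 3
After GROUP BY (2 rows):
cities.score | max_qty
1 | 10
3 | 60
After ORDER BY (2 rows):
cities.score | max_qty
3 | 60
1 | 10

== RESULT ==
cities.score | max_qty
3 | 60
1 | 10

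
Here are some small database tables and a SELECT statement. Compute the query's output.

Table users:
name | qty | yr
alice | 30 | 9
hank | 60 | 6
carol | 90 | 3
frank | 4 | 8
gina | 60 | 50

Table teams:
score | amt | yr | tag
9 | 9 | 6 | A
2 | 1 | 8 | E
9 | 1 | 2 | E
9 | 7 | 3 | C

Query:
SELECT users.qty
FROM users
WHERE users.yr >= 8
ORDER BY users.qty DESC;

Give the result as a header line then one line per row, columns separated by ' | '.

After WHERE (3 rows):
users.name | users.qty | users.yr
alice | 30 | 9
frank | 4 | 8
gina | 60 | 50
After SELECT (3 rows):
users.qty
30
4
60
After ORDER BY (3 rows):
users.qty
60
30
4

== RESULT ==
users.qty
60
30
4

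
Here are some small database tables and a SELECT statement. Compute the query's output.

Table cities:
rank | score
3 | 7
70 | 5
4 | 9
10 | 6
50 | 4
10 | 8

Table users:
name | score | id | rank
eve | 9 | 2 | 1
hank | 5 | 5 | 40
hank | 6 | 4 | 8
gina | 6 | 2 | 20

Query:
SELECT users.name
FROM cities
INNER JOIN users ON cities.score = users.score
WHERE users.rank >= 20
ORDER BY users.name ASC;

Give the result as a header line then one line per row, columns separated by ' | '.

== RESULT ==
users.name
gina
hank

Derivation:
After JOIN users (4 rows):
cities.rank | cities.score | users.name | users.score | users.id | users.rank
70 | 5 | hank | 5 | 5 | 40
4 | 9 | eve | 9 | 2 | 1
10 | 6 | hank | 6 | 4 | 8
10 | 6 | gina | 6 | 2 | 20
After WHERE (2 rows):
cities.rank | cities.score | users.name | users.score | users.id | users.rank
70 | 5 | hank | 5 | 5 | 40
10 | 6 | gina | 6 | 2 | 20
After SELECT (2 rows):
users.name
hank
gina
After ORDER BY (2 rows):
users.name
gina
hank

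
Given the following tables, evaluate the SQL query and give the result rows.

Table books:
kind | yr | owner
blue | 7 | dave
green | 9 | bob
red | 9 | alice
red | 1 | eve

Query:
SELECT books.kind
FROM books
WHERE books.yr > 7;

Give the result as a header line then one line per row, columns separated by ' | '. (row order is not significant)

== RESULT ==
books.kind
green
red

Derivation:
After WHERE (2 rows):
books.kind | books.yr | books.owner
green | 9 | bob
red | 9 | alice
After SELECT (2 rows):
books.kind
green
red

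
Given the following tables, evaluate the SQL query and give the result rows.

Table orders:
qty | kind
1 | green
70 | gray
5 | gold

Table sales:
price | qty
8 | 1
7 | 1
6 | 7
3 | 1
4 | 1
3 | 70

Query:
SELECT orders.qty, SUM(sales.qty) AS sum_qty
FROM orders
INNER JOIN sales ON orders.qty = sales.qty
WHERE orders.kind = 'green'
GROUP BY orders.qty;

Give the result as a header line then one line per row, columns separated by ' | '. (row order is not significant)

== RESULT ==
orders.qty | sum_qty
1 | 4

Derivation:
After JOIN sales (5 rows):
orders.qty | orders.kind | sales.price | sales.qty
1 | green | 8 | 1
1 | green | 7 | 1
1 | green | 3 | 1
1 | green | 4 | 1
70 | gray | 3 | 70
After WHERE (4 rows):
orders.qty | orders.kind | sales.price | sales.qty
1 | green | 8 | 1
1 | green | 7 | 1
1 | green | 3 | 1
1 | green | 4 | 1
After GROUP BY (1 rows):
orders.qty | sum_qty
1 | 4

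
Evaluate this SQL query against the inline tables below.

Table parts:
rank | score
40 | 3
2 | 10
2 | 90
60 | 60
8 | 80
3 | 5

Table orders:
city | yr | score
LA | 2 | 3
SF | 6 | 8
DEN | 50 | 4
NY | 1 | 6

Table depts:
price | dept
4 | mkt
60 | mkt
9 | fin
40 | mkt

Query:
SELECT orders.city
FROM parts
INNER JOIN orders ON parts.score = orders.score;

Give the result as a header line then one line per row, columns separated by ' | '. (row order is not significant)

After JOIN orders (1 rows):
parts.rank | parts.score | orders.city | orders.yr | orders.score
40 | 3 | LA | 2 | 3
After SELECT (1 rows):
orders.city
LA

== RESULT ==
orders.city
LA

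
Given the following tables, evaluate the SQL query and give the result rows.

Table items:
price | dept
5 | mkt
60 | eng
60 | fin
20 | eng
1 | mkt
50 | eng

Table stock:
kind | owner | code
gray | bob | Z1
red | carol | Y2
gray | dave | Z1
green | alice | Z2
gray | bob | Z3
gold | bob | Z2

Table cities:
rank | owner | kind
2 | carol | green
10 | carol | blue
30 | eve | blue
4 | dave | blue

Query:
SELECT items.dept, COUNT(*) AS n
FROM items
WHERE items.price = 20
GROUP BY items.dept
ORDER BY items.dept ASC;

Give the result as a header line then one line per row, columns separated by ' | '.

After WHERE (1 rows):
items.price | items.dept
20 | eng
After GROUP BY (1 rows):
items.dept | n
eng | 1
After ORDER BY (1 rows):
items.dept | n
eng | 1

== RESULT ==
items.dept | n
eng | 1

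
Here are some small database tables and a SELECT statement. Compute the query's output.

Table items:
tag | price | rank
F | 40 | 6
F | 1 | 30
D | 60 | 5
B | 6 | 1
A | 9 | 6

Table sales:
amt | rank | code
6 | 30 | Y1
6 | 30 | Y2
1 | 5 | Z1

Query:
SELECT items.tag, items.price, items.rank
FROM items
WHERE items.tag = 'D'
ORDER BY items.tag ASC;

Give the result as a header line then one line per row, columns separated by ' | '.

== RESULT ==
items.tag | items.price | items.rank
D | 60 | 5

Derivation:
After WHERE (1 rows):
items.tag | items.price | items.rank
D | 60 | 5
After SELECT (1 rows):
items.tag | items.price | items.rank
D | 60 | 5
After ORDER BY (1 rows):
items.tag | items.price | items.rank
D | 60 | 5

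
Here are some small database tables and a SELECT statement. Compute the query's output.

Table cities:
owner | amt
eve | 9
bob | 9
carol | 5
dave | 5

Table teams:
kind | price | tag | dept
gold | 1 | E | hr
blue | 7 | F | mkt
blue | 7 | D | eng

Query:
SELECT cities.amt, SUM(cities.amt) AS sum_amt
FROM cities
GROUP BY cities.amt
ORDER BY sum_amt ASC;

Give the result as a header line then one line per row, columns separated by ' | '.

== RESULT ==
cities.amt | sum_amt
5 | 10
9 | 18

Derivation:
After GROUP BY (2 rows):
cities.amt | sum_amt
9 | 18
5 | 10
After ORDER BY (2 rows):
cities.amt | sum_amt
5 | 10
9 | 18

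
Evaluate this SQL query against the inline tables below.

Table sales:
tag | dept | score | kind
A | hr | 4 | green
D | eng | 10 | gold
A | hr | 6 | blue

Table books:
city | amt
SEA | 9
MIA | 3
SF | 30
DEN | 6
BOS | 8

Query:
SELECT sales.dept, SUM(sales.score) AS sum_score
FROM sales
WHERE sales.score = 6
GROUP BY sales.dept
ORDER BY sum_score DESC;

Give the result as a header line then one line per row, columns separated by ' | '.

After WHERE (1 rows):
sales.tag | sales.dept | sales.score | sales.kind
A | hr | 6 | blue
After GROUP BY (1 rows):
sales.dept | sum_score
hr | 6
After ORDER BY (1 rows):
sales.dept | sum_score
hr | 6

== RESULT ==
sales.dept | sum_score
hr | 6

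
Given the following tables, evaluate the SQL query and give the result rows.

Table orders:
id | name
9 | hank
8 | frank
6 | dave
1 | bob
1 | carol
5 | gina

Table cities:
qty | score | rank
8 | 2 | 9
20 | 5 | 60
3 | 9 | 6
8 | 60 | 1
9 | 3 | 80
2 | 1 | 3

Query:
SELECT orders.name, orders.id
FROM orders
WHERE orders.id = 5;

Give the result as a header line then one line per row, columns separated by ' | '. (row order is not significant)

== RESULT ==
orders.name | orders.id
gina | 5

Derivation:
After WHERE (1 rows):
orders.id | orders.name
5 | gina
After SELECT (1 rows):
orders.name | orders.id
gina | 5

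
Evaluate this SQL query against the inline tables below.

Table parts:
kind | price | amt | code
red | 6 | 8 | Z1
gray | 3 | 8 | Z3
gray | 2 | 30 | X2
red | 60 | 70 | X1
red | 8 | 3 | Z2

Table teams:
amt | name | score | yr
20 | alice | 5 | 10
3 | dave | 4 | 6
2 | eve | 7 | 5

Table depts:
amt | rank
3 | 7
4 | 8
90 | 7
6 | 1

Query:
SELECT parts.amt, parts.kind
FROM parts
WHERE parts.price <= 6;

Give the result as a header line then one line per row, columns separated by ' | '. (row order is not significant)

== RESULT ==
parts.amt | parts.kind
8 | red
8 | gray
30 | gray

Derivation:
After WHERE (3 rows):
parts.kind | parts.price | parts.amt | parts.code
red | 6 | 8 | Z1
gray | 3 | 8 | Z3
gray | 2 | 30 | X2
After SELECT (3 rows):
parts.amt | parts.kind
8 | red
8 | gray
30 | gray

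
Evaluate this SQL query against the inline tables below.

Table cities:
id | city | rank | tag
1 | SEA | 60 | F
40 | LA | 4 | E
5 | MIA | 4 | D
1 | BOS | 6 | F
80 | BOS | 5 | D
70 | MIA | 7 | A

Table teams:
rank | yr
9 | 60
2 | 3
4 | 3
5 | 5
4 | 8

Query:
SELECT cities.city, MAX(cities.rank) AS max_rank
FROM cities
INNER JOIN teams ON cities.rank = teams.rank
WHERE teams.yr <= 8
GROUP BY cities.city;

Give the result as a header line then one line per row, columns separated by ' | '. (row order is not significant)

== RESULT ==
cities.city | max_rank
LA | 4
MIA | 4
BOS | 5

Derivation:
After JOIN teams (5 rows):
cities.id | cities.city | cities.rank | cities.tag | teams.rank | teams.yr
40 | LA | 4 | E | 4 | 3
40 | LA | 4 | E | 4 | 8
5 | MIA | 4 | D | 4 | 3
5 | MIA | 4 | D | 4 | 8
80 | BOS | 5 | D | 5 | 5
After WHERE (5 rows):
cities.id | cities.city | cities.rank | cities.tag | teams.rank | teams.yr
40 | LA | 4 | E | 4 | 3
40 | LA | 4 | E | 4 | 8
5 | MIA | 4 | D | 4 | 3
5 | MIA | 4 | D | 4 | 8
80 | BOS | 5 | D | 5 | 5
After GROUP BY (3 rows):
cities.city | max_rank
LA | 4
MIA | 4
BOS | 5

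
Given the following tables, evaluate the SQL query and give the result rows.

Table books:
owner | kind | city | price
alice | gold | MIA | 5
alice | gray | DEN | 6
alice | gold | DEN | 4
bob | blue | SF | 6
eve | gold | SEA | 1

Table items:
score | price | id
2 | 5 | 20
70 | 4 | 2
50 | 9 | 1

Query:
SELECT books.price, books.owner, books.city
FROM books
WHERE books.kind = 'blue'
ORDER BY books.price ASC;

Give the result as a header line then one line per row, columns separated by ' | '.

After WHERE (1 rows):
books.owner | books.kind | books.city | books.price
bob | blue | SF | 6
After SELECT (1 rows):
books.price | books.owner | books.city
6 | bob | SF
After ORDER BY (1 rows):
books.price | books.owner | books.city
6 | bob | SF

== RESULT ==
books.price | books.owner | books.city
6 | bob | SF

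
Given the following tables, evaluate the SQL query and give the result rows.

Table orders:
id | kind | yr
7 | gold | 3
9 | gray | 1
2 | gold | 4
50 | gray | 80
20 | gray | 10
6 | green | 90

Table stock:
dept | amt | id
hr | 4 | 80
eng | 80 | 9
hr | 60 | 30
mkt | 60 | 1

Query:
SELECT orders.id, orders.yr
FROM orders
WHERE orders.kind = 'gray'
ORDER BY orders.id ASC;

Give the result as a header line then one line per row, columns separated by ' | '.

After WHERE (3 rows):
orders.id | orders.kind | orders.yr
9 | gray | 1
50 | gray | 80
20 | gray | 10
After SELECT (3 rows):
orders.id | orders.yr
9 | 1
50 | 80
20 | 10
After ORDER BY (3 rows):
orders.id | orders.yr
9 | 1
20 | 10
50 | 80

== RESULT ==
orders.id | orders.yr
9 | 1
20 | 10
50 | 80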